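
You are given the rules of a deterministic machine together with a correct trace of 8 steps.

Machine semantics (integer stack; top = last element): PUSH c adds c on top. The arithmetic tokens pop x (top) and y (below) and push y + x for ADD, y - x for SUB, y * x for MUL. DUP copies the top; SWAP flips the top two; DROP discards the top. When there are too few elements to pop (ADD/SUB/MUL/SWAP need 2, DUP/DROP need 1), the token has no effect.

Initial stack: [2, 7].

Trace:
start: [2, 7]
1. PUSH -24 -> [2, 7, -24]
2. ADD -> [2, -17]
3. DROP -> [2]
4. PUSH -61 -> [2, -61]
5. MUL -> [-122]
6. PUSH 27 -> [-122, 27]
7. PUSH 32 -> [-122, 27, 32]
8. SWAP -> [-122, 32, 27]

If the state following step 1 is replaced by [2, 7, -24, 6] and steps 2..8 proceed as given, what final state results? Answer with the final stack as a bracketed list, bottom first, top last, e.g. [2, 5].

[2, -427, 32, 27]

state after step 1 := [2, 7, -24, 6]
2. ADD -> [2, 7, -18]
3. DROP -> [2, 7]
4. PUSH -61 -> [2, 7, -61]
5. MUL -> [2, -427]
6. PUSH 27 -> [2, -427, 27]
7. PUSH 32 -> [2, -427, 27, 32]
8. SWAP -> [2, -427, 32, 27]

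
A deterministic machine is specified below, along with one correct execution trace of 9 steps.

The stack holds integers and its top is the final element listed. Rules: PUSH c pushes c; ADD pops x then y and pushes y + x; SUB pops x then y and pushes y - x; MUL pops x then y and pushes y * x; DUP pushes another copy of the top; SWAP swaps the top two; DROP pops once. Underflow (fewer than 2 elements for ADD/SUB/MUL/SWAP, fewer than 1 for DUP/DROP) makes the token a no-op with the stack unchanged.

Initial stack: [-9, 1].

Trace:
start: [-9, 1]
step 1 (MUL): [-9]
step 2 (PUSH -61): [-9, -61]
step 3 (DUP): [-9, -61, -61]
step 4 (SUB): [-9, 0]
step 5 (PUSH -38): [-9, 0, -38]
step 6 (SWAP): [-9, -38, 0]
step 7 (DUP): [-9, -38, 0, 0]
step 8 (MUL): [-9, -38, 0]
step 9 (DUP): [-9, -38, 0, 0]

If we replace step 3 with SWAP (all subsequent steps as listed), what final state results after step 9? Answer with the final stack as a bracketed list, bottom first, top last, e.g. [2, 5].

(re-executing from step 3 with the substitution; state before step 3: [-9, -61])
step 3 (SWAP): [-61, -9]
step 4 (SUB): [-52]
step 5 (PUSH -38): [-52, -38]
step 6 (SWAP): [-38, -52]
step 7 (DUP): [-38, -52, -52]
step 8 (MUL): [-38, 2704]
step 9 (DUP): [-38, 2704, 2704]

[-38, 2704, 2704]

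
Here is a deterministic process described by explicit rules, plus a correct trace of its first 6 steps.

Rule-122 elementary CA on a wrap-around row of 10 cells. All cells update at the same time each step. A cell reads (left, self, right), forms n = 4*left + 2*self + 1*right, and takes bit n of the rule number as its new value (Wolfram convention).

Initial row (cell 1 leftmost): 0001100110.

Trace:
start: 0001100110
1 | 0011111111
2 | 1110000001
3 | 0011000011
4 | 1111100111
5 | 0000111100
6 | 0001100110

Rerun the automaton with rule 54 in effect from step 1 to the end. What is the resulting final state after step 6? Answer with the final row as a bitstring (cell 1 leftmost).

0010000001

(re-executing steps 1..6 under rule 54; state before step 1: 0001100110)
1 | 0010011001
2 | 1111100111
3 | 0000011000
4 | 0000100100
5 | 0001111110
6 | 0010000001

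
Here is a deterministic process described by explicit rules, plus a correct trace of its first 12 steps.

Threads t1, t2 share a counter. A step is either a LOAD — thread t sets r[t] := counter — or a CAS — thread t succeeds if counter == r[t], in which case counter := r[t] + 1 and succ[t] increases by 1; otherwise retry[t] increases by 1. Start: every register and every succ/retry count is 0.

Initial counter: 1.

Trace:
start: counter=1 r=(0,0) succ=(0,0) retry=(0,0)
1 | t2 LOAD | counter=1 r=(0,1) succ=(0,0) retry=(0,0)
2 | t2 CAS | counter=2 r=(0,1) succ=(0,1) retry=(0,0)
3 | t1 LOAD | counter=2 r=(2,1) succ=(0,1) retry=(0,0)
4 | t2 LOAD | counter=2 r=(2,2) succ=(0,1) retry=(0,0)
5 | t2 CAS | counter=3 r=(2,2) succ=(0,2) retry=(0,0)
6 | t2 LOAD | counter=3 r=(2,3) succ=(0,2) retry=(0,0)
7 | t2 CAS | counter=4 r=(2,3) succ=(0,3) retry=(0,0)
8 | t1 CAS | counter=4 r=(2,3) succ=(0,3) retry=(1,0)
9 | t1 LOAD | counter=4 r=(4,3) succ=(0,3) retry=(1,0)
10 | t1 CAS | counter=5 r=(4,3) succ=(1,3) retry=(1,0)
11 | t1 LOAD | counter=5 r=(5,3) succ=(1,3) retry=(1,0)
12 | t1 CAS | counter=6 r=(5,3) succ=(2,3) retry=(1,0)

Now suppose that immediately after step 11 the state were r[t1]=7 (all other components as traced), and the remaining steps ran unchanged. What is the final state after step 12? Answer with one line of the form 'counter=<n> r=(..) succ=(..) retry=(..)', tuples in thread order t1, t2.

state after step 11 := counter=5 r=(7,3) succ=(1,3) retry=(1,0)
12 | t1 CAS | counter=5 r=(7,3) succ=(1,3) retry=(2,0)

counter=5 r=(7,3) succ=(1,3) retry=(2,0)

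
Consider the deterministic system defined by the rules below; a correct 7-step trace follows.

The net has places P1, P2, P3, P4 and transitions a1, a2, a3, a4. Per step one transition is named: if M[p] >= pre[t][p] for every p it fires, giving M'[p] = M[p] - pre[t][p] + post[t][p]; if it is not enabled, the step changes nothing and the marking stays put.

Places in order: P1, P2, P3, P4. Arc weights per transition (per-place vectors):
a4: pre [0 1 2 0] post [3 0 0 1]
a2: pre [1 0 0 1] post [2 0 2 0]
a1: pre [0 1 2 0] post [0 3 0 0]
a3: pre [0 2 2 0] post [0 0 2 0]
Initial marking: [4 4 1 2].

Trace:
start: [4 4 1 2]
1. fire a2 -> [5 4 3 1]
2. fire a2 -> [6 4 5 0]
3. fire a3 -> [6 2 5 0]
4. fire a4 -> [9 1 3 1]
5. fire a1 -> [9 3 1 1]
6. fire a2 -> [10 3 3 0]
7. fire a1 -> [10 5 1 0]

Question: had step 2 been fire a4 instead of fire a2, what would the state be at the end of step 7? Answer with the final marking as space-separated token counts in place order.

9 5 1 1

(re-executing from step 2 with the substitution; state before step 2: [5 4 3 1])
2. fire a4 -> [8 3 1 2]
3. fire a3 -> [8 3 1 2]
4. fire a4 -> [8 3 1 2]
5. fire a1 -> [8 3 1 2]
6. fire a2 -> [9 3 3 1]
7. fire a1 -> [9 5 1 1]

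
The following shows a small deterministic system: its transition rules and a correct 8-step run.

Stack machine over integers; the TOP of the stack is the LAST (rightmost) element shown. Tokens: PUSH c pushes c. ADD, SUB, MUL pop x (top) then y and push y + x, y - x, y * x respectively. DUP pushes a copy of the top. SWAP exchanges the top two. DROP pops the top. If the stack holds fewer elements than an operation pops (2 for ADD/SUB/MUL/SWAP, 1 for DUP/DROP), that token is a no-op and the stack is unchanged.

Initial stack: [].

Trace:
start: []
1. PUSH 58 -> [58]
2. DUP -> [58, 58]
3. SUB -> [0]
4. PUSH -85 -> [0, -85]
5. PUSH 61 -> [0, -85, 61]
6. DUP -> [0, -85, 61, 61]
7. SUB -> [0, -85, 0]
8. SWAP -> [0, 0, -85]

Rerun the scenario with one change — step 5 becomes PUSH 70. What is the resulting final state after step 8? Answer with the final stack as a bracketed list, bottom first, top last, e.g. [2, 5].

[0, 0, -85]

(re-executing from step 5 with the substitution; state before step 5: [0, -85])
5. PUSH 70 -> [0, -85, 70]
6. DUP -> [0, -85, 70, 70]
7. SUB -> [0, -85, 0]
8. SWAP -> [0, 0, -85]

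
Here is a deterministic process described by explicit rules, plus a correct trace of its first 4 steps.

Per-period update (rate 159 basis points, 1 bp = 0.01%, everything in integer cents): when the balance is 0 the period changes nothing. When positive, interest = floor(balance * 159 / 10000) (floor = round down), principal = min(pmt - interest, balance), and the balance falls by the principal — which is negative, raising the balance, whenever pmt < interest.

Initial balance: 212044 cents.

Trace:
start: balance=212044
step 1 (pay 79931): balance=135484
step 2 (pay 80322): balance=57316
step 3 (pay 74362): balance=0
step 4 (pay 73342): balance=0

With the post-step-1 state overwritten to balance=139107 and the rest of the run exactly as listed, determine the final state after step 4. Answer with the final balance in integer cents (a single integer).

0

state after step 1 := balance=139107
step 2 (pay 80322): balance=60996
step 3 (pay 74362): balance=0
step 4 (pay 73342): balance=0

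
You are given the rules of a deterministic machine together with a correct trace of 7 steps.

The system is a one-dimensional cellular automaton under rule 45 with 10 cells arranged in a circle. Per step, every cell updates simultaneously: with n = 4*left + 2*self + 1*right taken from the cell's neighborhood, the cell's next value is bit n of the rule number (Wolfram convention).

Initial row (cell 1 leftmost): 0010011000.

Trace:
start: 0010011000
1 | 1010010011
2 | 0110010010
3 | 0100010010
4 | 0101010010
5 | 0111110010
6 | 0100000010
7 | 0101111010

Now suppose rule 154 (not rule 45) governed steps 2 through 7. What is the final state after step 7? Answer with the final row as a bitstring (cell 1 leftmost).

(re-executing steps 2..7 under rule 154; state before step 2: 1010010011)
2 | 0001101111
3 | 1011001110
4 | 0010111100
5 | 0100111010
6 | 1011110001
7 | 0011101011

0011101011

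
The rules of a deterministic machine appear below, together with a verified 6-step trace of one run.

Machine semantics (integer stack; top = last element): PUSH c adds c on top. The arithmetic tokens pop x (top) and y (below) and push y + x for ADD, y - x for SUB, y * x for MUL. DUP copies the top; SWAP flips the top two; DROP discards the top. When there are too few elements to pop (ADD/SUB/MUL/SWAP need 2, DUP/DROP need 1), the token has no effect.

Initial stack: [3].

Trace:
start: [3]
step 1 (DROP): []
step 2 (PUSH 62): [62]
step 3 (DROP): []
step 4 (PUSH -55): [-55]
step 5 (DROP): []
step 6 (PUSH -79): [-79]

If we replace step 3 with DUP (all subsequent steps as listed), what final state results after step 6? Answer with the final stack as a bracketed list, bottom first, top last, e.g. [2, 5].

[62, 62, -79]

(re-executing from step 3 with the substitution; state before step 3: [62])
step 3 (DUP): [62, 62]
step 4 (PUSH -55): [62, 62, -55]
step 5 (DROP): [62, 62]
step 6 (PUSH -79): [62, 62, -79]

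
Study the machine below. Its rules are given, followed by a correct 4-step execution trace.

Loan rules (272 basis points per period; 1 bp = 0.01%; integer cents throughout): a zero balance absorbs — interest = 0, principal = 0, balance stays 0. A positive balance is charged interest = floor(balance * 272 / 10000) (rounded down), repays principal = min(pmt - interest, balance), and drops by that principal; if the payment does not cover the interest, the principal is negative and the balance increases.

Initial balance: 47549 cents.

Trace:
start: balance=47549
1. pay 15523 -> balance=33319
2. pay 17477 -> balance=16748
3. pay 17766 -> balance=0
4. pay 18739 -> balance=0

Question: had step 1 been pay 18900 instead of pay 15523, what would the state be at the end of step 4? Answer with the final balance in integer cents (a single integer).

0

(re-executing from step 1 with the substitution; state before step 1: balance=47549)
1. pay 18900 -> balance=29942
2. pay 17477 -> balance=13279
3. pay 17766 -> balance=0
4. pay 18739 -> balance=0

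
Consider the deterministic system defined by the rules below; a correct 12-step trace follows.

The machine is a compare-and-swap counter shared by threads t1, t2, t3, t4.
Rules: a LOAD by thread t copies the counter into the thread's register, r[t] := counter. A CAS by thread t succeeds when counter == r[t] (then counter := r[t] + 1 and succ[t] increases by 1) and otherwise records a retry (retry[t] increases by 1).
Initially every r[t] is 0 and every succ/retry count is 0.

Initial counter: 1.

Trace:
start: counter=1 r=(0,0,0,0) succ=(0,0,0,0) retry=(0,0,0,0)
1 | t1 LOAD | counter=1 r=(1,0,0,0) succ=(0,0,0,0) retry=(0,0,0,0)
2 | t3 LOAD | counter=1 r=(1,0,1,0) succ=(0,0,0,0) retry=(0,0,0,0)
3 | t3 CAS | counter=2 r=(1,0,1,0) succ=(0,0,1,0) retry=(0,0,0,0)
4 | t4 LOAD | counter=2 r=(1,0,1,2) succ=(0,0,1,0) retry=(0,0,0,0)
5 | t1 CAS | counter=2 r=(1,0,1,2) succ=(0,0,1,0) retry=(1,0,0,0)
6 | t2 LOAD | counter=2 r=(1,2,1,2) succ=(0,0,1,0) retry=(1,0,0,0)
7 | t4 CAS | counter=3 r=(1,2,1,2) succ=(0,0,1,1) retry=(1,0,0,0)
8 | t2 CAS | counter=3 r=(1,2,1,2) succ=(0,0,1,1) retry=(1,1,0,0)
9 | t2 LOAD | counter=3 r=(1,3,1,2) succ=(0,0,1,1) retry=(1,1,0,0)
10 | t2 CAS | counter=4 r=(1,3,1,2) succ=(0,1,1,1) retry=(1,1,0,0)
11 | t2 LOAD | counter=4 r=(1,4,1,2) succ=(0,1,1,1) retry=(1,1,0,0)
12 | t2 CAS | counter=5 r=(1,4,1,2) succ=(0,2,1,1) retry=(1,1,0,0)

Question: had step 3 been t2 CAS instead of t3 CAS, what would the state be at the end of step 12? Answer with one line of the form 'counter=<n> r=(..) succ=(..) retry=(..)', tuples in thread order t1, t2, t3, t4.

counter=5 r=(1,4,1,1) succ=(1,3,0,0) retry=(0,1,0,1)

(re-executing from step 3 with the substitution; state before step 3: counter=1 r=(1,0,1,0) succ=(0,0,0,0) retry=(0,0,0,0))
3 | t2 CAS | counter=1 r=(1,0,1,0) succ=(0,0,0,0) retry=(0,1,0,0)
4 | t4 LOAD | counter=1 r=(1,0,1,1) succ=(0,0,0,0) retry=(0,1,0,0)
5 | t1 CAS | counter=2 r=(1,0,1,1) succ=(1,0,0,0) retry=(0,1,0,0)
6 | t2 LOAD | counter=2 r=(1,2,1,1) succ=(1,0,0,0) retry=(0,1,0,0)
7 | t4 CAS | counter=2 r=(1,2,1,1) succ=(1,0,0,0) retry=(0,1,0,1)
8 | t2 CAS | counter=3 r=(1,2,1,1) succ=(1,1,0,0) retry=(0,1,0,1)
9 | t2 LOAD | counter=3 r=(1,3,1,1) succ=(1,1,0,0) retry=(0,1,0,1)
10 | t2 CAS | counter=4 r=(1,3,1,1) succ=(1,2,0,0) retry=(0,1,0,1)
11 | t2 LOAD | counter=4 r=(1,4,1,1) succ=(1,2,0,0) retry=(0,1,0,1)
12 | t2 CAS | counter=5 r=(1,4,1,1) succ=(1,3,0,0) retry=(0,1,0,1)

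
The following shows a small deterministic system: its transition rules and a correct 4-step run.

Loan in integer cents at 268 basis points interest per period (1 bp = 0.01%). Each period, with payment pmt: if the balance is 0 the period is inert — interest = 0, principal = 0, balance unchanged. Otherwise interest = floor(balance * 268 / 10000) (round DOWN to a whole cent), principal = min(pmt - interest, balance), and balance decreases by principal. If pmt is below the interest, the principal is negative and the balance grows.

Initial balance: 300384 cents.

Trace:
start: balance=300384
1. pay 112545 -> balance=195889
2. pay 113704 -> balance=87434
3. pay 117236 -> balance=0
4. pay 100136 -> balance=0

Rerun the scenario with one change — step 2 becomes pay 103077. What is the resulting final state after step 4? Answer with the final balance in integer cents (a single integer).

0

(re-executing from step 2 with the substitution; state before step 2: balance=195889)
2. pay 103077 -> balance=98061
3. pay 117236 -> balance=0
4. pay 100136 -> balance=0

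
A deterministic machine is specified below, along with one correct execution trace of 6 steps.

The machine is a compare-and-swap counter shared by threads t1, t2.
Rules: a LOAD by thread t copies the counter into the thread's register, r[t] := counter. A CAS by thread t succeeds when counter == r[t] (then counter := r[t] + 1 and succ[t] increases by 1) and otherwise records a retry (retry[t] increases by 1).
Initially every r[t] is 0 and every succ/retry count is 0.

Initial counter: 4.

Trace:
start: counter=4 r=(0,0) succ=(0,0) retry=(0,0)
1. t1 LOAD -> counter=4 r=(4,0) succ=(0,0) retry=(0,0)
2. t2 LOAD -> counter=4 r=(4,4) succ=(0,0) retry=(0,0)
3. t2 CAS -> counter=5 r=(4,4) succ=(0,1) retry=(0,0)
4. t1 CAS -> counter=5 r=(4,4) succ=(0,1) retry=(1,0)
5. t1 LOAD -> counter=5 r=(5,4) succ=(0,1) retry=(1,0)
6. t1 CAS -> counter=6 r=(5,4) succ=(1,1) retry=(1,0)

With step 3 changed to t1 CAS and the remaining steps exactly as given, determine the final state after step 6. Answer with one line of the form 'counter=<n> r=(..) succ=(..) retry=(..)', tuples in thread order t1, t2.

(re-executing from step 3 with the substitution; state before step 3: counter=4 r=(4,4) succ=(0,0) retry=(0,0))
3. t1 CAS -> counter=5 r=(4,4) succ=(1,0) retry=(0,0)
4. t1 CAS -> counter=5 r=(4,4) succ=(1,0) retry=(1,0)
5. t1 LOAD -> counter=5 r=(5,4) succ=(1,0) retry=(1,0)
6. t1 CAS -> counter=6 r=(5,4) succ=(2,0) retry=(1,0)

counter=6 r=(5,4) succ=(2,0) retry=(1,0)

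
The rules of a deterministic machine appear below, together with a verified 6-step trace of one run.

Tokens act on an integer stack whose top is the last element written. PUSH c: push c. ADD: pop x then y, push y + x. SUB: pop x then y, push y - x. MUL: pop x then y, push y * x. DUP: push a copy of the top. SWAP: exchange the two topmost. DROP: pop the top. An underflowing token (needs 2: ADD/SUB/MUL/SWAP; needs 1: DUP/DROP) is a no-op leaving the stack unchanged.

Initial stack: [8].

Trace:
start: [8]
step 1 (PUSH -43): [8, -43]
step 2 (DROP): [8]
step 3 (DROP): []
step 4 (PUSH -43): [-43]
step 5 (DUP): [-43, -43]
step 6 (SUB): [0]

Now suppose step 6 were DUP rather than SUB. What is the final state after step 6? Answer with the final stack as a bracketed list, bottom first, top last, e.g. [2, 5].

(re-executing from step 6 with the substitution; state before step 6: [-43, -43])
step 6 (DUP): [-43, -43, -43]

[-43, -43, -43]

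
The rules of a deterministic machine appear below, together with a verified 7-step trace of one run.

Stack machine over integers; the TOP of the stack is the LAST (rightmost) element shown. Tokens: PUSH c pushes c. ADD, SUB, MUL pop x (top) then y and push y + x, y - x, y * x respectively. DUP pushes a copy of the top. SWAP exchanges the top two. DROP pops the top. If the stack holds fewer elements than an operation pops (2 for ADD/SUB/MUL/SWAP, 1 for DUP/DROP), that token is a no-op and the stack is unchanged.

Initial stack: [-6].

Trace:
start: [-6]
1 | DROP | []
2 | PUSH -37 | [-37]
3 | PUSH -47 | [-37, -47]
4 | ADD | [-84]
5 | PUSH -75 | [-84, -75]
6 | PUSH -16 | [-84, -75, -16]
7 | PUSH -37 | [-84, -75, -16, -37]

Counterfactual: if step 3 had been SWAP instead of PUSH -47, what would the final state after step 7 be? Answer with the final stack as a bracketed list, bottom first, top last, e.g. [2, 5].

[-37, -75, -16, -37]

(re-executing from step 3 with the substitution; state before step 3: [-37])
3 | SWAP | [-37]
4 | ADD | [-37]
5 | PUSH -75 | [-37, -75]
6 | PUSH -16 | [-37, -75, -16]
7 | PUSH -37 | [-37, -75, -16, -37]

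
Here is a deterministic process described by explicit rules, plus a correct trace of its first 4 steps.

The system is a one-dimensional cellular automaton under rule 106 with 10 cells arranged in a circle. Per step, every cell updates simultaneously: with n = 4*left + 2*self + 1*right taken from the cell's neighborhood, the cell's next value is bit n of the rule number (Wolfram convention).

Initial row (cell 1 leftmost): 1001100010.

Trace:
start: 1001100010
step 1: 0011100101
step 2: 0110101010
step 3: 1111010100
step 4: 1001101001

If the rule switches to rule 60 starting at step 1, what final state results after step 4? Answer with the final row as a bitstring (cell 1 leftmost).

(re-executing steps 1..4 under rule 60; state before step 1: 1001100010)
step 1: 1101010011
step 2: 0011111010
step 3: 0010000111
step 4: 1011000100

1011000100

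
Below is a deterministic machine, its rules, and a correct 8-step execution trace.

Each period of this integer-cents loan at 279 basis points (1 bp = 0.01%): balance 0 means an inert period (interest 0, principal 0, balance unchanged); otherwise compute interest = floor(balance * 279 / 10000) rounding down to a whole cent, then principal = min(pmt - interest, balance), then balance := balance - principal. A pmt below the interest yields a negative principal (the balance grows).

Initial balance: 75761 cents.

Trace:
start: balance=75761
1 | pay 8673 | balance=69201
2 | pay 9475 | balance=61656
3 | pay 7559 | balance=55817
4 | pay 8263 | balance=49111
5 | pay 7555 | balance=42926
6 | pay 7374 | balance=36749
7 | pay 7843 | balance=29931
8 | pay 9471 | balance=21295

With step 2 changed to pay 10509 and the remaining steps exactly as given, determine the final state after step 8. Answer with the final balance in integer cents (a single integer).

(re-executing from step 2 with the substitution; state before step 2: balance=69201)
2 | pay 10509 | balance=60622
3 | pay 7559 | balance=54754
4 | pay 8263 | balance=48018
5 | pay 7555 | balance=41802
6 | pay 7374 | balance=35594
7 | pay 7843 | balance=28744
8 | pay 9471 | balance=20074

20074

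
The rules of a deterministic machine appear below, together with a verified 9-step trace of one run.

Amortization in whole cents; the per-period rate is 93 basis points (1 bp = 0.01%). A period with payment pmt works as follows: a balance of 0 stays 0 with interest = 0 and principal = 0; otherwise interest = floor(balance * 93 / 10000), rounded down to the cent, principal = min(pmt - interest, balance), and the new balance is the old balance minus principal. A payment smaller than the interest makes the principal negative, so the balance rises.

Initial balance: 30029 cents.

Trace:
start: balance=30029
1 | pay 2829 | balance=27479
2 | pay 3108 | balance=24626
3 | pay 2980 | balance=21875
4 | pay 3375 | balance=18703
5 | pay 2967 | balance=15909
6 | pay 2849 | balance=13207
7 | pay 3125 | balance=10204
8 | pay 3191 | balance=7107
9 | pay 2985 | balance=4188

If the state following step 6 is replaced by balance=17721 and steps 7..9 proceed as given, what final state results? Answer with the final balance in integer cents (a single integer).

8829

state after step 6 := balance=17721
7 | pay 3125 | balance=14760
8 | pay 3191 | balance=11706
9 | pay 2985 | balance=8829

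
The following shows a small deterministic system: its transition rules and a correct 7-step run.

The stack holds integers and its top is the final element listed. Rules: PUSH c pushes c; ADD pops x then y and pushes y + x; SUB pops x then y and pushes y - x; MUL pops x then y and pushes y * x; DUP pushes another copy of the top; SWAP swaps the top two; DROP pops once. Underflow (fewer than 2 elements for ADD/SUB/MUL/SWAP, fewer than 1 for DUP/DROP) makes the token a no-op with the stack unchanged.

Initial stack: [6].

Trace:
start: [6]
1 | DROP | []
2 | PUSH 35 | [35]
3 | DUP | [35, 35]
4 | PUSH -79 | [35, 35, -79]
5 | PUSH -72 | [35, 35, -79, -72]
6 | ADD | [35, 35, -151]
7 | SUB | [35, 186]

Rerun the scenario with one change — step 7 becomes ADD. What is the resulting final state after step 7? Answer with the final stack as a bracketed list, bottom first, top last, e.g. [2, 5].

[35, -116]

(re-executing from step 7 with the substitution; state before step 7: [35, 35, -151])
7 | ADD | [35, -116]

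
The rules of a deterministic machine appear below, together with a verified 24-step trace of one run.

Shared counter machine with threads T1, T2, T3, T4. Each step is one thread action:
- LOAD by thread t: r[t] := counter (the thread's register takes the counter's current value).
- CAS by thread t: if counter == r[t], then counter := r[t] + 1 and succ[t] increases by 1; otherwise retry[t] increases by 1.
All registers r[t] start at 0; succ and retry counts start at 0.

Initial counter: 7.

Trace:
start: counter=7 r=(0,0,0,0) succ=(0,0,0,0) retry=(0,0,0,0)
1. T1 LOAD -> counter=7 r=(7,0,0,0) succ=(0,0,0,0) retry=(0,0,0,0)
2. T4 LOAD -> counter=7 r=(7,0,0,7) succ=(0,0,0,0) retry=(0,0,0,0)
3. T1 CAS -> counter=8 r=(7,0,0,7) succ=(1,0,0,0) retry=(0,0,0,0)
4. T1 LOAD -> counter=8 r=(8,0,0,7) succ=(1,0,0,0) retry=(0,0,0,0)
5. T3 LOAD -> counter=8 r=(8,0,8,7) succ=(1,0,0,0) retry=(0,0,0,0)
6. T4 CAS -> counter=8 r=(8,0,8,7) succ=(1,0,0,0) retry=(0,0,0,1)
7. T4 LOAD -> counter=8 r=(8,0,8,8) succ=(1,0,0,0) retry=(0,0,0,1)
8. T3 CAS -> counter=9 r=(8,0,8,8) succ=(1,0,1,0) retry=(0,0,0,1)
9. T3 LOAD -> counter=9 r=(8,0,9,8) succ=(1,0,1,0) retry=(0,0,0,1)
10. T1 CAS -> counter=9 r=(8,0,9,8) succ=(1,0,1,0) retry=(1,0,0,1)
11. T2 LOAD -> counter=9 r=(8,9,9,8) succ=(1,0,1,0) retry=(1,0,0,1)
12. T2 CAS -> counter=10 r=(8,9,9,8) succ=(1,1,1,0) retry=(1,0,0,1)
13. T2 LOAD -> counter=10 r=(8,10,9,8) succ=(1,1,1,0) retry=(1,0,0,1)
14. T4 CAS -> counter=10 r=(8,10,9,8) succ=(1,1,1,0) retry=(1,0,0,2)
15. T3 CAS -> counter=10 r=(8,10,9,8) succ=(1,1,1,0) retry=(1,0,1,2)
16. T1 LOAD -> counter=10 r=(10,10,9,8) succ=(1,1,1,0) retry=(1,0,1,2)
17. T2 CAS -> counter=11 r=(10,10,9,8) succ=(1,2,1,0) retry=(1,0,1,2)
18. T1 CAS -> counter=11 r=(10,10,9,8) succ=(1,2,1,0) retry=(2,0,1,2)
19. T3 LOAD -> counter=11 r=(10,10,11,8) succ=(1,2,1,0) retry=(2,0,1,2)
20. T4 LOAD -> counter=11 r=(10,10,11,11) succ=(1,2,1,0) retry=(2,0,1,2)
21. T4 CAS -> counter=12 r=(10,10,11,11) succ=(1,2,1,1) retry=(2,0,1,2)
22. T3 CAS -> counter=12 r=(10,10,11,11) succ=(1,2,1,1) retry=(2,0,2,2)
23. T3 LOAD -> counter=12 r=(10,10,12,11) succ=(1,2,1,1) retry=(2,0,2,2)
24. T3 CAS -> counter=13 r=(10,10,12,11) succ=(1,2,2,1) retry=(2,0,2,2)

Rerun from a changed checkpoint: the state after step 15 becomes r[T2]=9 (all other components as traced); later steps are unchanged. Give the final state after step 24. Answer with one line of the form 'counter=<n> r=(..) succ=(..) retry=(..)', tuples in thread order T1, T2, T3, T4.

state after step 15 := counter=10 r=(8,9,9,8) succ=(1,1,1,0) retry=(1,0,1,2)
16. T1 LOAD -> counter=10 r=(10,9,9,8) succ=(1,1,1,0) retry=(1,0,1,2)
17. T2 CAS -> counter=10 r=(10,9,9,8) succ=(1,1,1,0) retry=(1,1,1,2)
18. T1 CAS -> counter=11 r=(10,9,9,8) succ=(2,1,1,0) retry=(1,1,1,2)
19. T3 LOAD -> counter=11 r=(10,9,11,8) succ=(2,1,1,0) retry=(1,1,1,2)
20. T4 LOAD -> counter=11 r=(10,9,11,11) succ=(2,1,1,0) retry=(1,1,1,2)
21. T4 CAS -> counter=12 r=(10,9,11,11) succ=(2,1,1,1) retry=(1,1,1,2)
22. T3 CAS -> counter=12 r=(10,9,11,11) succ=(2,1,1,1) retry=(1,1,2,2)
23. T3 LOAD -> counter=12 r=(10,9,12,11) succ=(2,1,1,1) retry=(1,1,2,2)
24. T3 CAS -> counter=13 r=(10,9,12,11) succ=(2,1,2,1) retry=(1,1,2,2)

counter=13 r=(10,9,12,11) succ=(2,1,2,1) retry=(1,1,2,2)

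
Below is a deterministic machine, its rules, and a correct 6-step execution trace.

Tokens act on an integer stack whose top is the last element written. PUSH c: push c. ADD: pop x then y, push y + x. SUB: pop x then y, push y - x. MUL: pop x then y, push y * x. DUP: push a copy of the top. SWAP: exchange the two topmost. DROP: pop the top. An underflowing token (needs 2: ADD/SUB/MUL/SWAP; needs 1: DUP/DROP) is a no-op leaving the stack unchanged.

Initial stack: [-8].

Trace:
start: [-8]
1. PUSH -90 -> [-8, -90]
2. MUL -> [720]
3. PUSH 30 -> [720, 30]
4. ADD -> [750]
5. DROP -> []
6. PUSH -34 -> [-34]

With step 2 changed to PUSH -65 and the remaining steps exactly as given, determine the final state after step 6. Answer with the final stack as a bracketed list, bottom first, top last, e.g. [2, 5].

(re-executing from step 2 with the substitution; state before step 2: [-8, -90])
2. PUSH -65 -> [-8, -90, -65]
3. PUSH 30 -> [-8, -90, -65, 30]
4. ADD -> [-8, -90, -35]
5. DROP -> [-8, -90]
6. PUSH -34 -> [-8, -90, -34]

[-8, -90, -34]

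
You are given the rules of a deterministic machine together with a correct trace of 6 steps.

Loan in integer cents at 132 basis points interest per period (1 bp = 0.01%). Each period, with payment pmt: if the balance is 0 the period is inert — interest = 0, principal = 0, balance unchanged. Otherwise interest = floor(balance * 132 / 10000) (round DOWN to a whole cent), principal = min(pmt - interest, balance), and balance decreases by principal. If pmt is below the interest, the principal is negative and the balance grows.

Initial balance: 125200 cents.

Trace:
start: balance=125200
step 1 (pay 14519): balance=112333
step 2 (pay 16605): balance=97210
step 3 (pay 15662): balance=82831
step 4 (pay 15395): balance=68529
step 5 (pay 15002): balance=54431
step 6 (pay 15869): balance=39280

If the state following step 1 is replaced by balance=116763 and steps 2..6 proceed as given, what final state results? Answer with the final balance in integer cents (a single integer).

state after step 1 := balance=116763
step 2 (pay 16605): balance=101699
step 3 (pay 15662): balance=87379
step 4 (pay 15395): balance=73137
step 5 (pay 15002): balance=59100
step 6 (pay 15869): balance=44011

44011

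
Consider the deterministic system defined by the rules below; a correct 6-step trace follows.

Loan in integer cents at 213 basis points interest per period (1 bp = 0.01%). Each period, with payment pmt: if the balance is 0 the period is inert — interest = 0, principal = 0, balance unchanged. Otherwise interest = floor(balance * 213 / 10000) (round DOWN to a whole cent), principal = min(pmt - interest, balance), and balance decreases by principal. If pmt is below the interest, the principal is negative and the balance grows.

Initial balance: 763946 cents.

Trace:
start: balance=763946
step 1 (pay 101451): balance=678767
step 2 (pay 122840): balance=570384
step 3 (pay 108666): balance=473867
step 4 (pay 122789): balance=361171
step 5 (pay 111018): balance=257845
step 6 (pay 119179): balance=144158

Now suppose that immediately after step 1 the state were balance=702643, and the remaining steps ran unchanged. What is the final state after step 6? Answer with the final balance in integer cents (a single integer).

170687

state after step 1 := balance=702643
step 2 (pay 122840): balance=594769
step 3 (pay 108666): balance=498771
step 4 (pay 122789): balance=386605
step 5 (pay 111018): balance=283821
step 6 (pay 119179): balance=170687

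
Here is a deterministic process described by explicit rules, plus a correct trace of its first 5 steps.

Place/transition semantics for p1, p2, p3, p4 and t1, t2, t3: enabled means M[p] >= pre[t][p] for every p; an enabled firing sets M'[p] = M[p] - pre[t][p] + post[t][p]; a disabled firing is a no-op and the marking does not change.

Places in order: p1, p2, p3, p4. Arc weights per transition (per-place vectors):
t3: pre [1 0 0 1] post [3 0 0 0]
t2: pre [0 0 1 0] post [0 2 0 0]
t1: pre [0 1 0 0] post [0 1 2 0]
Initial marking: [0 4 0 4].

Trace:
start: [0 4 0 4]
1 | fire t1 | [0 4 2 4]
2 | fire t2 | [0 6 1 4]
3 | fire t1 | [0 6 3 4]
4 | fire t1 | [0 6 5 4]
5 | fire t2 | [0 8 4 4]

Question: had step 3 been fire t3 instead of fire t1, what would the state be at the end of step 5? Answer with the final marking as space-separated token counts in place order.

(re-executing from step 3 with the substitution; state before step 3: [0 6 1 4])
3 | fire t3 | [0 6 1 4]
4 | fire t1 | [0 6 3 4]
5 | fire t2 | [0 8 2 4]

0 8 2 4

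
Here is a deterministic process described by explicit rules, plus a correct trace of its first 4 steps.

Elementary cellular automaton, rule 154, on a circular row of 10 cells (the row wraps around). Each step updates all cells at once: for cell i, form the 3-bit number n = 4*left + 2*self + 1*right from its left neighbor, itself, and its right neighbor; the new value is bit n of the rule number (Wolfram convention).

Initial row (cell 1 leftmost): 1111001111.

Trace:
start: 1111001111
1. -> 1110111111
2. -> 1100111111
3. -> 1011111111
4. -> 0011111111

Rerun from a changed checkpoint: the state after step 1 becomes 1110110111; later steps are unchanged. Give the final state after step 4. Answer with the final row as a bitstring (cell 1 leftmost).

0010011111

state after step 1 := 1110110111
2. -> 1100100111
3. -> 1011011111
4. -> 0010011111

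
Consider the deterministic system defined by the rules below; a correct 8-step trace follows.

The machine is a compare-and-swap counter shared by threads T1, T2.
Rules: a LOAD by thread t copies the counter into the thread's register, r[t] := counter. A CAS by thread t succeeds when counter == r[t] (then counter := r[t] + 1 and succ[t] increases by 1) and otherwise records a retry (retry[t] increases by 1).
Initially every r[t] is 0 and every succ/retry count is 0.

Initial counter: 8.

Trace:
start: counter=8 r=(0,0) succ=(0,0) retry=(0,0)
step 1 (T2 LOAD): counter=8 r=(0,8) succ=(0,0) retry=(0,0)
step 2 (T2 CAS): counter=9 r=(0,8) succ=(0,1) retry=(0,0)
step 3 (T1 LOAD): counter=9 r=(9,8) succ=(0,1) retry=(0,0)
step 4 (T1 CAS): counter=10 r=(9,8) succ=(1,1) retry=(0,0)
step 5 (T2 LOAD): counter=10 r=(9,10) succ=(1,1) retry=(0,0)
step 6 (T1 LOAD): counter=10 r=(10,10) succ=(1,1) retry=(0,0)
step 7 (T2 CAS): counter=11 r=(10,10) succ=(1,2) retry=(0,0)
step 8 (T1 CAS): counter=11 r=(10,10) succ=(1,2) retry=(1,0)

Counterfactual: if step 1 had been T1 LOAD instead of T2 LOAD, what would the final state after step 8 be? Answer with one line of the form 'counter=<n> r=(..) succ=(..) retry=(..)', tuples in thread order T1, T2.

counter=10 r=(9,9) succ=(1,1) retry=(1,1)

(re-executing from step 1 with the substitution; state before step 1: counter=8 r=(0,0) succ=(0,0) retry=(0,0))
step 1 (T1 LOAD): counter=8 r=(8,0) succ=(0,0) retry=(0,0)
step 2 (T2 CAS): counter=8 r=(8,0) succ=(0,0) retry=(0,1)
step 3 (T1 LOAD): counter=8 r=(8,0) succ=(0,0) retry=(0,1)
step 4 (T1 CAS): counter=9 r=(8,0) succ=(1,0) retry=(0,1)
step 5 (T2 LOAD): counter=9 r=(8,9) succ=(1,0) retry=(0,1)
step 6 (T1 LOAD): counter=9 r=(9,9) succ=(1,0) retry=(0,1)
step 7 (T2 CAS): counter=10 r=(9,9) succ=(1,1) retry=(0,1)
step 8 (T1 CAS): counter=10 r=(9,9) succ=(1,1) retry=(1,1)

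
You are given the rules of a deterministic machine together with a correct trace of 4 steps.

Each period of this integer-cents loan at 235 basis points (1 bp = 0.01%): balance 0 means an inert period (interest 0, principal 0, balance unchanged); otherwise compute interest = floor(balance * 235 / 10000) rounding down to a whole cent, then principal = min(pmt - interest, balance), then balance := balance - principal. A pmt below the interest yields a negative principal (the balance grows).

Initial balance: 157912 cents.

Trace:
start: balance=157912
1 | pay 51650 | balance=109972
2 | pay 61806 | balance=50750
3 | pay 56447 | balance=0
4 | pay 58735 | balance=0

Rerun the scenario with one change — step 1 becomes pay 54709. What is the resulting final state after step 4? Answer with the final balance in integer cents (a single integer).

0

(re-executing from step 1 with the substitution; state before step 1: balance=157912)
1 | pay 54709 | balance=106913
2 | pay 61806 | balance=47619
3 | pay 56447 | balance=0
4 | pay 58735 | balance=0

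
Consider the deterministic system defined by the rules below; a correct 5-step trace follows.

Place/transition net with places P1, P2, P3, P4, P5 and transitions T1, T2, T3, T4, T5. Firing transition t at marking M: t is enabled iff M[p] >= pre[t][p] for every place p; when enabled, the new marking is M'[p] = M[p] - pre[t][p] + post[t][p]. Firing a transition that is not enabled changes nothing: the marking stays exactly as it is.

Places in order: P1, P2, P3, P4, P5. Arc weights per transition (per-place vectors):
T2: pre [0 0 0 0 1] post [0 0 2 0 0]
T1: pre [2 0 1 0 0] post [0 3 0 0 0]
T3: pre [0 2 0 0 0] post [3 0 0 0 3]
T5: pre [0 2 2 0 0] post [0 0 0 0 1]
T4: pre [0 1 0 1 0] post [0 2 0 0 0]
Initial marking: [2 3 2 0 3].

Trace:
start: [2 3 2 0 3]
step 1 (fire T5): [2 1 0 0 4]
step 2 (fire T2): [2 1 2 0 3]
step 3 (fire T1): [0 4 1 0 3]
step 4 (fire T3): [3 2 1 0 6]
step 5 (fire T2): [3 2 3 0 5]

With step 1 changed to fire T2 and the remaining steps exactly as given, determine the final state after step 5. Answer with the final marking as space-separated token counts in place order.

3 4 7 0 3

(re-executing from step 1 with the substitution; state before step 1: [2 3 2 0 3])
step 1 (fire T2): [2 3 4 0 2]
step 2 (fire T2): [2 3 6 0 1]
step 3 (fire T1): [0 6 5 0 1]
step 4 (fire T3): [3 4 5 0 4]
step 5 (fire T2): [3 4 7 0 3]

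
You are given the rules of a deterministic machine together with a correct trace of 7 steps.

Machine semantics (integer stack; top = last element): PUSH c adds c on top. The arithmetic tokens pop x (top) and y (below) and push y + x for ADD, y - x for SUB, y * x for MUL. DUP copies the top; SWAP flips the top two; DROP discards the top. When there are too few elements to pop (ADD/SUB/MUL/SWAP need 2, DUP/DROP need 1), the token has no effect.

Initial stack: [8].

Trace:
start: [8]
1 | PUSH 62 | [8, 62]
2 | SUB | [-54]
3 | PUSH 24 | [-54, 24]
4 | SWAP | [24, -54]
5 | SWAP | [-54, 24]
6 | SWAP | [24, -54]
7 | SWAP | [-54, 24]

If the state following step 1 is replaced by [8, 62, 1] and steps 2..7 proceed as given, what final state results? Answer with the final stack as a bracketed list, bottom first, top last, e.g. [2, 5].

[8, 61, 24]

state after step 1 := [8, 62, 1]
2 | SUB | [8, 61]
3 | PUSH 24 | [8, 61, 24]
4 | SWAP | [8, 24, 61]
5 | SWAP | [8, 61, 24]
6 | SWAP | [8, 24, 61]
7 | SWAP | [8, 61, 24]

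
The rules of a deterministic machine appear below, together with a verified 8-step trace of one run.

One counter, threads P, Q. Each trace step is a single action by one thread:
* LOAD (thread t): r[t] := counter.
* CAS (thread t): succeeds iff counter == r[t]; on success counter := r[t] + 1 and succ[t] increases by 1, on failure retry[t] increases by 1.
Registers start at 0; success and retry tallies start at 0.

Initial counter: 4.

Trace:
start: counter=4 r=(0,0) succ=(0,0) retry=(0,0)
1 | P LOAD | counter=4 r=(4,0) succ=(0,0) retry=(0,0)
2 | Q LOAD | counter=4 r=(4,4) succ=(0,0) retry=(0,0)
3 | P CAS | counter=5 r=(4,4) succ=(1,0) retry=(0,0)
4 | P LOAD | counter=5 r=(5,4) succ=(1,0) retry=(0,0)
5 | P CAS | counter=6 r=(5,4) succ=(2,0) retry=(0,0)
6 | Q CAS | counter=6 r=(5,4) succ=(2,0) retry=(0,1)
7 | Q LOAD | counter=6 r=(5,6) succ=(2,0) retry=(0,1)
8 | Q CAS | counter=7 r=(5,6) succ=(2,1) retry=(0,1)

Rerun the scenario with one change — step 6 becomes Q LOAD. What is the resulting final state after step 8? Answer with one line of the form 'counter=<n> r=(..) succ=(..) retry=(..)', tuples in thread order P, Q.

counter=7 r=(5,6) succ=(2,1) retry=(0,0)

(re-executing from step 6 with the substitution; state before step 6: counter=6 r=(5,4) succ=(2,0) retry=(0,0))
6 | Q LOAD | counter=6 r=(5,6) succ=(2,0) retry=(0,0)
7 | Q LOAD | counter=6 r=(5,6) succ=(2,0) retry=(0,0)
8 | Q CAS | counter=7 r=(5,6) succ=(2,1) retry=(0,0)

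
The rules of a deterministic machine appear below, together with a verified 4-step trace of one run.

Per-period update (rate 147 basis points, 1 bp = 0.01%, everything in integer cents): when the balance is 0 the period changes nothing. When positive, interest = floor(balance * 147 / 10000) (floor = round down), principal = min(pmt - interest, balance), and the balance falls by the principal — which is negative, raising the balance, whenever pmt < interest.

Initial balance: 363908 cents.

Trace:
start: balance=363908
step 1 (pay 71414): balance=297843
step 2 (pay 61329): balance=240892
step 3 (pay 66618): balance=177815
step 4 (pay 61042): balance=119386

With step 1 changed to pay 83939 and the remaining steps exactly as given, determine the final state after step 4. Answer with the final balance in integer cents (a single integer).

(re-executing from step 1 with the substitution; state before step 1: balance=363908)
step 1 (pay 83939): balance=285318
step 2 (pay 61329): balance=228183
step 3 (pay 66618): balance=164919
step 4 (pay 61042): balance=106301

106301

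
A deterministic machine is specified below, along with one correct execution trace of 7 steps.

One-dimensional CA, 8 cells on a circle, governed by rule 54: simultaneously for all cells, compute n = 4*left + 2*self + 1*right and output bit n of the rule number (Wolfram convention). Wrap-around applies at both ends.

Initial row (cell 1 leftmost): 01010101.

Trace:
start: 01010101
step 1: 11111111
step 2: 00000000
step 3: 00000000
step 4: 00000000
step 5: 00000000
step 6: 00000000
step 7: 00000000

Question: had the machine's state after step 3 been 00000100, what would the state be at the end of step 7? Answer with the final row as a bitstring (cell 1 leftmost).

01000100

state after step 3 := 00000100
step 4: 00001110
step 5: 00010001
step 6: 10111011
step 7: 01000100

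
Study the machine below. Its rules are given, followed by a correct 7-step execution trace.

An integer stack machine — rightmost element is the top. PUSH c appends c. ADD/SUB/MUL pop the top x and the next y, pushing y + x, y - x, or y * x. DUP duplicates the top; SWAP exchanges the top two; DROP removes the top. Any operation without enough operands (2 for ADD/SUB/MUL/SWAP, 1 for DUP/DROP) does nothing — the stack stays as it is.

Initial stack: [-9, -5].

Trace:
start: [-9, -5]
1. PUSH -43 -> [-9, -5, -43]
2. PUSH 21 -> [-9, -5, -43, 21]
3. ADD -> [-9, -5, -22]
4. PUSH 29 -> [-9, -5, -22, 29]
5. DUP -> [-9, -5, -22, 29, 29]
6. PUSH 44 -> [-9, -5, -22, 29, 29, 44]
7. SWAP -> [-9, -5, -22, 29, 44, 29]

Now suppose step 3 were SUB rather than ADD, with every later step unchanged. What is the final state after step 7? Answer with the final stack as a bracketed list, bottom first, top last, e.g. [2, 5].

[-9, -5, -64, 29, 44, 29]

(re-executing from step 3 with the substitution; state before step 3: [-9, -5, -43, 21])
3. SUB -> [-9, -5, -64]
4. PUSH 29 -> [-9, -5, -64, 29]
5. DUP -> [-9, -5, -64, 29, 29]
6. PUSH 44 -> [-9, -5, -64, 29, 29, 44]
7. SWAP -> [-9, -5, -64, 29, 44, 29]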